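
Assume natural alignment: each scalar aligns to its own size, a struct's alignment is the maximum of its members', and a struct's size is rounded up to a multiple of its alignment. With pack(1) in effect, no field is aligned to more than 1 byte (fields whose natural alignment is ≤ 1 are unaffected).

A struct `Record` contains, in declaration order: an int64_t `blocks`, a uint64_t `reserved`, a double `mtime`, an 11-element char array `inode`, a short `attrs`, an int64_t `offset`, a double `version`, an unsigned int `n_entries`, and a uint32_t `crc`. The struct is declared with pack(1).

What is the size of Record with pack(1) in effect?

blocks at 0 (size 8, align 1) → ends 8
reserved at 8 (size 8, align 1) → ends 16
mtime at 16 (size 8, align 1) → ends 24
inode at 24 (size 11, align 1) → ends 35
attrs at 35 (size 2, align 1) → ends 37
offset at 37 (size 8, align 1) → ends 45
version at 45 (size 8, align 1) → ends 53
n_entries at 53 (size 4, align 1) → ends 57
crc at 57 (size 4, align 1) → ends 61
total 61 bytes, alignment 1

61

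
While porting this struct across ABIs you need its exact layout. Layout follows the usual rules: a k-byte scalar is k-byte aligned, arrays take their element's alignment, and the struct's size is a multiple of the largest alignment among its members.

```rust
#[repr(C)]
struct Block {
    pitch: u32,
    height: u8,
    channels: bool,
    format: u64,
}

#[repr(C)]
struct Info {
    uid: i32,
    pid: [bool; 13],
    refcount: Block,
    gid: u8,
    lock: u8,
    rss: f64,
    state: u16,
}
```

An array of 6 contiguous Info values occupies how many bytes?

Block: pitch at 0 (size 4, align 4) → ends 4; height at 4 (size 1, align 1) → ends 5; channels at 5 (size 1, align 1) → ends 6; pad 2 to align 8 for format; format at 8 (size 8, align 8) → ends 16; total 16 bytes, alignment 8
uid at 0 (size 4, align 4) → ends 4
pid at 4 (size 13, align 1) → ends 17
pad 7 to align 8 for refcount
refcount at 24 (size 16, align 8) → ends 40
gid at 40 (size 1, align 1) → ends 41
lock at 41 (size 1, align 1) → ends 42
pad 6 to align 8 for rss
rss at 48 (size 8, align 8) → ends 56
state at 56 (size 2, align 2) → ends 58
tail pad 6 to reach multiple of 8
total 64 bytes, alignment 8
array of 6: 6 × 64 = 384

384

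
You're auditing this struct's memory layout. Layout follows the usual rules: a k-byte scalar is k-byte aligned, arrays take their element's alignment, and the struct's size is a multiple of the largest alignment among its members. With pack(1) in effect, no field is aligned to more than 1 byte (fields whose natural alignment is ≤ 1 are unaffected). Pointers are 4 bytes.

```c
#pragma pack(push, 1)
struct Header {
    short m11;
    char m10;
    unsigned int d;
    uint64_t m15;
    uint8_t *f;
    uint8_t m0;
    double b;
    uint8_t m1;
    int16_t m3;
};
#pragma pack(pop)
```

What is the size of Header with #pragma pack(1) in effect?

31

0..2  m11  (2B, 1-aligned)
2..3  m10  (1B, 1-aligned)
3..7  d  (4B, 1-aligned)
7..15  m15  (8B, 1-aligned)
15..19  f  (4B, 1-aligned)
19..20  m0  (1B, 1-aligned)
20..28  b  (8B, 1-aligned)
28..29  m1  (1B, 1-aligned)
29..31  m3  (2B, 1-aligned)
sizeof = 31, alignof = 1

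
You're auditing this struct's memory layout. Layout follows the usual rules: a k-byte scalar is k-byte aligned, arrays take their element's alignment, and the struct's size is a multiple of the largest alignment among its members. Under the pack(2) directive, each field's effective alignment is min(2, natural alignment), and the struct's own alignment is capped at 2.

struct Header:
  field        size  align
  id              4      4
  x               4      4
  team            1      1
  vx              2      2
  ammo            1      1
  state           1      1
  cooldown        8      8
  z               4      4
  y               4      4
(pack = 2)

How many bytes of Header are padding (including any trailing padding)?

1

0..4  id  (4B, 2-aligned)
4..8  x  (4B, 2-aligned)
8..9  team  (1B, 1-aligned)
9..10  -- padding (1B)
10..12  vx  (2B, 2-aligned)
12..13  ammo  (1B, 1-aligned)
13..14  state  (1B, 1-aligned)
14..22  cooldown  (8B, 2-aligned)
22..26  z  (4B, 2-aligned)
26..30  y  (4B, 2-aligned)
sizeof = 30, alignof = 2
data bytes 29, size 30 → padding 1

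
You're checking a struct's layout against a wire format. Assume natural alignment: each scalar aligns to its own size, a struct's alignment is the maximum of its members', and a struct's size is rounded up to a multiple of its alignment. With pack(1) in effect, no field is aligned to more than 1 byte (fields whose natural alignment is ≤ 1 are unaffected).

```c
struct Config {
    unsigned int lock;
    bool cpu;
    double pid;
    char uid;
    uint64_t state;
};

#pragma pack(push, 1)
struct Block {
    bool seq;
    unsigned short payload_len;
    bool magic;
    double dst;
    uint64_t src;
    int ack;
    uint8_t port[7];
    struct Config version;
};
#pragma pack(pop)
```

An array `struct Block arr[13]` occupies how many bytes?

Config: 0..4  lock  (4B, 4-aligned); 4..5  cpu  (1B, 1-aligned); 5..8  -- padding (3B); 8..16  pid  (8B, 8-aligned); 16..17  uid  (1B, 1-aligned); 17..24  -- padding (7B); 24..32  state  (8B, 8-aligned); sizeof = 32, alignof = 8
0..1  seq  (1B, 1-aligned)
1..3  payload_len  (2B, 1-aligned)
3..4  magic  (1B, 1-aligned)
4..12  dst  (8B, 1-aligned)
12..20  src  (8B, 1-aligned)
20..24  ack  (4B, 1-aligned)
24..31  port  (7B, 1-aligned)
31..63  version  (32B, 1-aligned)
sizeof = 63, alignof = 1
array of 13: 13 × 63 = 819

819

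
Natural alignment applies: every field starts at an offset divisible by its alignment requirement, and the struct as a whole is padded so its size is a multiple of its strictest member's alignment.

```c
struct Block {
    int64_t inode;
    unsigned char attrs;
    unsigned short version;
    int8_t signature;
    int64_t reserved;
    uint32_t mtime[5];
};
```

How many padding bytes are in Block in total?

@0: inode [8B, align 8] → 8
@8: attrs [1B, align 1] → 9
+1 pad (align 2)
@10: version [2B, align 2] → 12
@12: signature [1B, align 1] → 13
+3 pad (align 8)
@16: reserved [8B, align 8] → 24
@24: mtime [20B, align 4] → 44
+4 tail pad (align 8)
size 48, align 8
data bytes 40, size 48 → padding 8

8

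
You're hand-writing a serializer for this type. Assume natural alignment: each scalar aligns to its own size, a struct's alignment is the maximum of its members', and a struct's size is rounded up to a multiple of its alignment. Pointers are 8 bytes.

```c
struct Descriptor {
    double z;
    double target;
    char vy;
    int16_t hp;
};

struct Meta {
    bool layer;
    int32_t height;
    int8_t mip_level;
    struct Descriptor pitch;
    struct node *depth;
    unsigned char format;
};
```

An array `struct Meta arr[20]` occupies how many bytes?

1120

Descriptor: 0..8  z  (8B, 8-aligned); 8..16  target  (8B, 8-aligned); 16..17  vy  (1B, 1-aligned); 17..18  -- padding (1B); 18..20  hp  (2B, 2-aligned); 20..24  -- tail padding (4B); sizeof = 24, alignof = 8
0..1  layer  (1B, 1-aligned)
1..4  -- padding (3B)
4..8  height  (4B, 4-aligned)
8..9  mip_level  (1B, 1-aligned)
9..16  -- padding (7B)
16..40  pitch  (24B, 8-aligned)
40..48  depth  (8B, 8-aligned)
48..49  format  (1B, 1-aligned)
49..56  -- tail padding (7B)
sizeof = 56, alignof = 8
array of 20: 20 × 56 = 1120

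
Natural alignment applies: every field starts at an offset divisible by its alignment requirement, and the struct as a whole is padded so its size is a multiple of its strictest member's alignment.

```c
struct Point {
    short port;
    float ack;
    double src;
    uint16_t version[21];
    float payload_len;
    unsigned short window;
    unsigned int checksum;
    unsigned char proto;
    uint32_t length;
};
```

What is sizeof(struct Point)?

80

@0: port [2B, align 2] → 2
+2 pad (align 4)
@4: ack [4B, align 4] → 8
@8: src [8B, align 8] → 16
@16: version [42B, align 2] → 58
+2 pad (align 4)
@60: payload_len [4B, align 4] → 64
@64: window [2B, align 2] → 66
+2 pad (align 4)
@68: checksum [4B, align 4] → 72
@72: proto [1B, align 1] → 73
+3 pad (align 4)
@76: length [4B, align 4] → 80
size 80, align 8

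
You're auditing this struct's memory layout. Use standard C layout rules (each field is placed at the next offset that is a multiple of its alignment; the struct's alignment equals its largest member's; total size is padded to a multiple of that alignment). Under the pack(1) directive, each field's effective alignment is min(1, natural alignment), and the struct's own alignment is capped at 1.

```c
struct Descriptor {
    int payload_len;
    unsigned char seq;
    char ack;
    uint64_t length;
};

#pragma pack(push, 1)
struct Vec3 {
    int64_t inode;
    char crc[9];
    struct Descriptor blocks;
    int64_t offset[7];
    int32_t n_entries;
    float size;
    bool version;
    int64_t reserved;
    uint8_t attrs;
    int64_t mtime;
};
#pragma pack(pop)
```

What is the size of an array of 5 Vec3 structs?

Descriptor: @0: payload_len [4B, align 4] → 4; @4: seq [1B, align 1] → 5; @5: ack [1B, align 1] → 6; +2 pad (align 8); @8: length [8B, align 8] → 16; size 16, align 8
@0: inode [8B, align 1] → 8
@8: crc [9B, align 1] → 17
@17: blocks [16B, align 1] → 33
@33: offset [56B, align 1] → 89
@89: n_entries [4B, align 1] → 93
@93: size [4B, align 1] → 97
@97: version [1B, align 1] → 98
@98: reserved [8B, align 1] → 106
@106: attrs [1B, align 1] → 107
@107: mtime [8B, align 1] → 115
size 115, align 1
array of 5: 5 × 115 = 575

575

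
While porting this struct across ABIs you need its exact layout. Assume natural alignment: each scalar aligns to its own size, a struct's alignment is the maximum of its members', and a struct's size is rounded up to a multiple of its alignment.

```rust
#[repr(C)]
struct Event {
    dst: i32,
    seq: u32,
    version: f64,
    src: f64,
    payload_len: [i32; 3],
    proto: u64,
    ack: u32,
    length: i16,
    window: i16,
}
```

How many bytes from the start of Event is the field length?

0..4  dst  (4B, 4-aligned)
4..8  seq  (4B, 4-aligned)
8..16  version  (8B, 8-aligned)
16..24  src  (8B, 8-aligned)
24..36  payload_len  (12B, 4-aligned)
36..40  -- padding (4B)
40..48  proto  (8B, 8-aligned)
48..52  ack  (4B, 4-aligned)
52..54  length  (2B, 2-aligned)

52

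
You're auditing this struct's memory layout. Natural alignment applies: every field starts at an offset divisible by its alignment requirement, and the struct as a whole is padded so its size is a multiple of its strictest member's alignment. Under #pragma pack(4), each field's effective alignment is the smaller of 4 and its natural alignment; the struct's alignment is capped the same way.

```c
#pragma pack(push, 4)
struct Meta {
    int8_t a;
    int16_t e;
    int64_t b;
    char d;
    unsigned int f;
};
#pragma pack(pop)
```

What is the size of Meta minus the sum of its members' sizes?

0..1  a  (1B, 1-aligned)
1..2  -- padding (1B)
2..4  e  (2B, 2-aligned)
4..12  b  (8B, 4-aligned)
12..13  d  (1B, 1-aligned)
13..16  -- padding (3B)
16..20  f  (4B, 4-aligned)
sizeof = 20, alignof = 4
data bytes 16, size 20 → padding 4

4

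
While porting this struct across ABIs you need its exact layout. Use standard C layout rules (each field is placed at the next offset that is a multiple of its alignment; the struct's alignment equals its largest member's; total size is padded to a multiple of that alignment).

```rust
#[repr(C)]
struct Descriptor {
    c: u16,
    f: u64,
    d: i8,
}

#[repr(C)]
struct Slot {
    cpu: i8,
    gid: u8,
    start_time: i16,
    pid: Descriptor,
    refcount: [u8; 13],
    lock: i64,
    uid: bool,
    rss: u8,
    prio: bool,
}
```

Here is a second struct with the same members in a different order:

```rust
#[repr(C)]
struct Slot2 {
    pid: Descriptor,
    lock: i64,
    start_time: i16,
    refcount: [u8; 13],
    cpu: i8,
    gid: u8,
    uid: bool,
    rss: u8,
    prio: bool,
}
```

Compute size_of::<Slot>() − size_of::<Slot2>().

8

Descriptor: @0: c [2B, align 2] → 2; +6 pad (align 8); @8: f [8B, align 8] → 16; @16: d [1B, align 1] → 17; +7 tail pad (align 8); size 24, align 8
@0: cpu [1B, align 1] → 1
@1: gid [1B, align 1] → 2
@2: start_time [2B, align 2] → 4
+4 pad (align 8)
@8: pid [24B, align 8] → 32
@32: refcount [13B, align 1] → 45
+3 pad (align 8)
@48: lock [8B, align 8] → 56
@56: uid [1B, align 1] → 57
@57: rss [1B, align 1] → 58
@58: prio [1B, align 1] → 59
+5 tail pad (align 8)
size 64, align 8
— Slot2 —
@0: pid [24B, align 8] → 24
@24: lock [8B, align 8] → 32
@32: start_time [2B, align 2] → 34
@34: refcount [13B, align 1] → 47
@47: cpu [1B, align 1] → 48
@48: gid [1B, align 1] → 49
@49: uid [1B, align 1] → 50
@50: rss [1B, align 1] → 51
@51: prio [1B, align 1] → 52
+4 tail pad (align 8)
size 56, align 8
64 − 56 = 8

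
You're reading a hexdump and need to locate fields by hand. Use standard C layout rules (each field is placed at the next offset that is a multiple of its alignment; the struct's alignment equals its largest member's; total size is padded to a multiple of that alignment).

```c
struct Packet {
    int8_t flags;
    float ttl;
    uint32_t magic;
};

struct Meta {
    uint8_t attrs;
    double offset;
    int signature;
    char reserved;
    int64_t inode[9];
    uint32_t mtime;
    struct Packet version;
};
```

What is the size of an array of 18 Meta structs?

2016

Packet: flags at 0 (size 1, align 1) → ends 1; pad 3 to align 4 for ttl; ttl at 4 (size 4, align 4) → ends 8; magic at 8 (size 4, align 4) → ends 12; total 12 bytes, alignment 4
attrs at 0 (size 1, align 1) → ends 1
pad 7 to align 8 for offset
offset at 8 (size 8, align 8) → ends 16
signature at 16 (size 4, align 4) → ends 20
reserved at 20 (size 1, align 1) → ends 21
pad 3 to align 8 for inode
inode at 24 (size 72, align 8) → ends 96
mtime at 96 (size 4, align 4) → ends 100
version at 100 (size 12, align 4) → ends 112
total 112 bytes, alignment 8
array of 18: 18 × 112 = 2016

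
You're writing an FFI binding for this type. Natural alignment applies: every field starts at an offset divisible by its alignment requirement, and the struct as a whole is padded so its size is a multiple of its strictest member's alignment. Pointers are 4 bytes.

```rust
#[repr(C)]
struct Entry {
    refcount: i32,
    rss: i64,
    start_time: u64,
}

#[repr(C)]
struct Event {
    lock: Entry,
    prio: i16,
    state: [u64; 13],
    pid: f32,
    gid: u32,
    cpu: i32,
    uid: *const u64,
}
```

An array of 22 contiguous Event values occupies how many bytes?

3344

Entry: refcount at 0 (size 4, align 4) → ends 4; pad 4 to align 8 for rss; rss at 8 (size 8, align 8) → ends 16; start_time at 16 (size 8, align 8) → ends 24; total 24 bytes, alignment 8
lock at 0 (size 24, align 8) → ends 24
prio at 24 (size 2, align 2) → ends 26
pad 6 to align 8 for state
state at 32 (size 104, align 8) → ends 136
pid at 136 (size 4, align 4) → ends 140
gid at 140 (size 4, align 4) → ends 144
cpu at 144 (size 4, align 4) → ends 148
uid at 148 (size 4, align 4) → ends 152
total 152 bytes, alignment 8
array of 22: 22 × 152 = 3344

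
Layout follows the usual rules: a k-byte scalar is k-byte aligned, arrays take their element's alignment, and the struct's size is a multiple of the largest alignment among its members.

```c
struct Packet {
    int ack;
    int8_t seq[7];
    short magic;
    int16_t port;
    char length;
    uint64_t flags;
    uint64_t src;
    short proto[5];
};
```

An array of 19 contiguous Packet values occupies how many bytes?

1064

0..4  ack  (4B, 4-aligned)
4..11  seq  (7B, 1-aligned)
11..12  -- padding (1B)
12..14  magic  (2B, 2-aligned)
14..16  port  (2B, 2-aligned)
16..17  length  (1B, 1-aligned)
17..24  -- padding (7B)
24..32  flags  (8B, 8-aligned)
32..40  src  (8B, 8-aligned)
40..50  proto  (10B, 2-aligned)
50..56  -- tail padding (6B)
sizeof = 56, alignof = 8
array of 19: 19 × 56 = 1064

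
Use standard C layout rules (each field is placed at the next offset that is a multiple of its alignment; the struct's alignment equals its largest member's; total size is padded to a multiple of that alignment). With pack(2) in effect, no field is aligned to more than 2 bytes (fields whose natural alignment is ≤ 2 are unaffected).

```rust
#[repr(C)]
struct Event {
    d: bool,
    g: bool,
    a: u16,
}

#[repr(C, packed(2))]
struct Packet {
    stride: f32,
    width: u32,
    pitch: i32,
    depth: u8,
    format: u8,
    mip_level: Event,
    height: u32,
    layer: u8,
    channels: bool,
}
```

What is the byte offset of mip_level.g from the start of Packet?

Event: d at 0 (size 1, align 1) → ends 1; g at 1 (size 1, align 1) → ends 2; a at 2 (size 2, align 2) → ends 4; total 4 bytes, alignment 2
stride at 0 (size 4, align 2) → ends 4
width at 4 (size 4, align 2) → ends 8
pitch at 8 (size 4, align 2) → ends 12
depth at 12 (size 1, align 1) → ends 13
format at 13 (size 1, align 1) → ends 14
mip_level at 14 (size 4, align 2) → ends 18
within Event: g at 1
14 + 1 = 15

15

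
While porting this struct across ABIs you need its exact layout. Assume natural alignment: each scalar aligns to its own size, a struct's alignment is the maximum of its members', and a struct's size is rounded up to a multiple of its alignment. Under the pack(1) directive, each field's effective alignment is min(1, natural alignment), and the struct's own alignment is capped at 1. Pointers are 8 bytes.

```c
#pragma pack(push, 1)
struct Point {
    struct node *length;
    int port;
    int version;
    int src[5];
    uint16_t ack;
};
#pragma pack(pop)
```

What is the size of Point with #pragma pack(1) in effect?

38

0..8  length  (8B, 1-aligned)
8..12  port  (4B, 1-aligned)
12..16  version  (4B, 1-aligned)
16..36  src  (20B, 1-aligned)
36..38  ack  (2B, 1-aligned)
sizeof = 38, alignof = 1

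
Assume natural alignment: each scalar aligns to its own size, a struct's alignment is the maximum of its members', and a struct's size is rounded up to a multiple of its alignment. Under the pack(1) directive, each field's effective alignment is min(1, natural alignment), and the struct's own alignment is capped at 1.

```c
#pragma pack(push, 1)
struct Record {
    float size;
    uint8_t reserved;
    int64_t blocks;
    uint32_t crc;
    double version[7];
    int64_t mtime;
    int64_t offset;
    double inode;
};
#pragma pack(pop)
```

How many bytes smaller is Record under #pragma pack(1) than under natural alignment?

7

natural layout:
  @0: size [4B, align 4] → 4
  @4: reserved [1B, align 1] → 5
  +3 pad (align 8)
  @8: blocks [8B, align 8] → 16
  @16: crc [4B, align 4] → 20
  +4 pad (align 8)
  @24: version [56B, align 8] → 80
  @80: mtime [8B, align 8] → 88
  @88: offset [8B, align 8] → 96
  @96: inode [8B, align 8] → 104
  size 104, align 8
packed(1) layout:
  @0: size [4B, align 1] → 4
  @4: reserved [1B, align 1] → 5
  @5: blocks [8B, align 1] → 13
  @13: crc [4B, align 1] → 17
  @17: version [56B, align 1] → 73
  @73: mtime [8B, align 1] → 81
  @81: offset [8B, align 1] → 89
  @89: inode [8B, align 1] → 97
  size 97, align 1
104 − 97 = 7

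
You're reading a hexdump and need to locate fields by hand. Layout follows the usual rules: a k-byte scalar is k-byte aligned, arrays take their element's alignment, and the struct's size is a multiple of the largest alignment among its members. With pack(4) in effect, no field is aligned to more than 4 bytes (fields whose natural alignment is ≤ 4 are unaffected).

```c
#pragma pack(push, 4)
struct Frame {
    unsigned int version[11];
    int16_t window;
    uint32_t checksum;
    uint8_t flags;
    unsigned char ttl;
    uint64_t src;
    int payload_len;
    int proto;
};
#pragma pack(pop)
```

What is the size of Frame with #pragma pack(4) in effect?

72

version at 0 (size 44, align 4) → ends 44
window at 44 (size 2, align 2) → ends 46
pad 2 to align 4 for checksum
checksum at 48 (size 4, align 4) → ends 52
flags at 52 (size 1, align 1) → ends 53
ttl at 53 (size 1, align 1) → ends 54
pad 2 to align 4 for src
src at 56 (size 8, align 4) → ends 64
payload_len at 64 (size 4, align 4) → ends 68
proto at 68 (size 4, align 4) → ends 72
total 72 bytes, alignment 4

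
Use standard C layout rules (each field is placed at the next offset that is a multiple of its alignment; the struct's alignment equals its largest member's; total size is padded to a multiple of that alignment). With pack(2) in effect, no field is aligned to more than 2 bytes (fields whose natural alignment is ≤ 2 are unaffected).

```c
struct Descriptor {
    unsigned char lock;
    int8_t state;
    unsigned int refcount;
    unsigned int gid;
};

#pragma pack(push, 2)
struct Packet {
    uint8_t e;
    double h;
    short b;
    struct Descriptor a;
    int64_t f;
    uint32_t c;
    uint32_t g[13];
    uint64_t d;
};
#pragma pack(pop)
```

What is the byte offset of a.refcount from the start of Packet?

16

Descriptor: 0..1  lock  (1B, 1-aligned); 1..2  state  (1B, 1-aligned); 2..4  -- padding (2B); 4..8  refcount  (4B, 4-aligned); 8..12  gid  (4B, 4-aligned); sizeof = 12, alignof = 4
0..1  e  (1B, 1-aligned)
1..2  -- padding (1B)
2..10  h  (8B, 2-aligned)
10..12  b  (2B, 2-aligned)
12..24  a  (12B, 2-aligned)
within Descriptor: refcount at 4
12 + 4 = 16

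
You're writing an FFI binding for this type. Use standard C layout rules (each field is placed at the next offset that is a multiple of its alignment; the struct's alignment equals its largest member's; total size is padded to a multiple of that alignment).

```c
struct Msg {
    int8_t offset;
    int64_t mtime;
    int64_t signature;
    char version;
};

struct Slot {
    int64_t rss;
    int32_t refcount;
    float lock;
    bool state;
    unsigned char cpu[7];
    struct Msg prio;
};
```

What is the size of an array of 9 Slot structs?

504

Msg: 0..1  offset  (1B, 1-aligned); 1..8  -- padding (7B); 8..16  mtime  (8B, 8-aligned); 16..24  signature  (8B, 8-aligned); 24..25  version  (1B, 1-aligned); 25..32  -- tail padding (7B); sizeof = 32, alignof = 8
0..8  rss  (8B, 8-aligned)
8..12  refcount  (4B, 4-aligned)
12..16  lock  (4B, 4-aligned)
16..17  state  (1B, 1-aligned)
17..24  cpu  (7B, 1-aligned)
24..56  prio  (32B, 8-aligned)
sizeof = 56, alignof = 8
array of 9: 9 × 56 = 504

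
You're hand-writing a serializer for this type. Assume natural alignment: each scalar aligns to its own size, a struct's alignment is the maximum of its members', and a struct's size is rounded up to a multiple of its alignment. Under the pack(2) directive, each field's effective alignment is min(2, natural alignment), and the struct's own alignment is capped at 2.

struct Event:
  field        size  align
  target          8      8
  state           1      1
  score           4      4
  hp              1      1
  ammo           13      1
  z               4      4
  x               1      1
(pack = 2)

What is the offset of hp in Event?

14

target at 0 (size 8, align 2) → ends 8
state at 8 (size 1, align 1) → ends 9
pad 1 to align 2 for score
score at 10 (size 4, align 2) → ends 14
hp at 14 (size 1, align 1) → ends 15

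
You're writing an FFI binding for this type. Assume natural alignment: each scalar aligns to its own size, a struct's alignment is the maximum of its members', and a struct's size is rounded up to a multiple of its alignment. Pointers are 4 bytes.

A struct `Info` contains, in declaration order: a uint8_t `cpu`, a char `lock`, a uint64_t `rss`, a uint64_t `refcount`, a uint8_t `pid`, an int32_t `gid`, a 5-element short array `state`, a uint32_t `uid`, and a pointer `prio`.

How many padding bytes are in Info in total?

15

0..1  cpu  (1B, 1-aligned)
1..2  lock  (1B, 1-aligned)
2..8  -- padding (6B)
8..16  rss  (8B, 8-aligned)
16..24  refcount  (8B, 8-aligned)
24..25  pid  (1B, 1-aligned)
25..28  -- padding (3B)
28..32  gid  (4B, 4-aligned)
32..42  state  (10B, 2-aligned)
42..44  -- padding (2B)
44..48  uid  (4B, 4-aligned)
48..52  prio  (4B, 4-aligned)
52..56  -- tail padding (4B)
sizeof = 56, alignof = 8
data bytes 41, size 56 → padding 15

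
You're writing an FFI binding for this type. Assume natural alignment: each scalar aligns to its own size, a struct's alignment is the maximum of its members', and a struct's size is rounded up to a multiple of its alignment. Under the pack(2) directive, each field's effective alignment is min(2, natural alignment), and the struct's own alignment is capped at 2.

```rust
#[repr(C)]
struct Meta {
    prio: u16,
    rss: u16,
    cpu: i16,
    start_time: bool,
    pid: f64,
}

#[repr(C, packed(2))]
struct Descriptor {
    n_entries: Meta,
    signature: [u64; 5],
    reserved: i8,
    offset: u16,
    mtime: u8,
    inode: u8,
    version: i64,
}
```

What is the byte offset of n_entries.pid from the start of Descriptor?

8

Meta: prio at 0 (size 2, align 2) → ends 2; rss at 2 (size 2, align 2) → ends 4; cpu at 4 (size 2, align 2) → ends 6; start_time at 6 (size 1, align 1) → ends 7; pad 1 to align 8 for pid; pid at 8 (size 8, align 8) → ends 16; total 16 bytes, alignment 8
n_entries at 0 (size 16, align 2) → ends 16
within Meta: pid at 8
0 + 8 = 8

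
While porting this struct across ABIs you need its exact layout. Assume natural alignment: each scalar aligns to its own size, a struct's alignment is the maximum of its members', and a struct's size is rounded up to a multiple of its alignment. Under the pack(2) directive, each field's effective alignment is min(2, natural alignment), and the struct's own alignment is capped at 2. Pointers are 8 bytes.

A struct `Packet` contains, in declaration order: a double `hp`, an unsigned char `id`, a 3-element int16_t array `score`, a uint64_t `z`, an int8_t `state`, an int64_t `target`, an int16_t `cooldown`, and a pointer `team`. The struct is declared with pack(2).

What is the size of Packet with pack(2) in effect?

44

@0: hp [8B, align 2] → 8
@8: id [1B, align 1] → 9
+1 pad (align 2)
@10: score [6B, align 2] → 16
@16: z [8B, align 2] → 24
@24: state [1B, align 1] → 25
+1 pad (align 2)
@26: target [8B, align 2] → 34
@34: cooldown [2B, align 2] → 36
@36: team [8B, align 2] → 44
size 44, align 2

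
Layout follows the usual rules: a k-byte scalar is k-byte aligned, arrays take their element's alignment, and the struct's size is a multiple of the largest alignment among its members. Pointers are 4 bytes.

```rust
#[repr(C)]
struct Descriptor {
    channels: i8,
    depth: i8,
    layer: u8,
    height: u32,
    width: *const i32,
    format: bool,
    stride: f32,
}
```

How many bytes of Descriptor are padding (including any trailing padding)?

4

@0: channels [1B, align 1] → 1
@1: depth [1B, align 1] → 2
@2: layer [1B, align 1] → 3
+1 pad (align 4)
@4: height [4B, align 4] → 8
@8: width [4B, align 4] → 12
@12: format [1B, align 1] → 13
+3 pad (align 4)
@16: stride [4B, align 4] → 20
size 20, align 4
data bytes 16, size 20 → padding 4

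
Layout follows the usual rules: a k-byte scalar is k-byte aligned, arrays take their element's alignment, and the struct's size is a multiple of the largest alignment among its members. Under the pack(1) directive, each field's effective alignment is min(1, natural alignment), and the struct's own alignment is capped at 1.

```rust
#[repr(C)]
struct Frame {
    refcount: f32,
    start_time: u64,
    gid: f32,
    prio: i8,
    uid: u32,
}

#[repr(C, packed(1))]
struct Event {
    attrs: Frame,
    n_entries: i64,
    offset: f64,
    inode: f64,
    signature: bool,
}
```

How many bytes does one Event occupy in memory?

57 bytes

Frame: refcount at 0 (size 4, align 4) → ends 4; pad 4 to align 8 for start_time; start_time at 8 (size 8, align 8) → ends 16; gid at 16 (size 4, align 4) → ends 20; prio at 20 (size 1, align 1) → ends 21; pad 3 to align 4 for uid; uid at 24 (size 4, align 4) → ends 28; tail pad 4 to reach multiple of 8; total 32 bytes, alignment 8
attrs at 0 (size 32, align 1) → ends 32
n_entries at 32 (size 8, align 1) → ends 40
offset at 40 (size 8, align 1) → ends 48
inode at 48 (size 8, align 1) → ends 56
signature at 56 (size 1, align 1) → ends 57
total 57 bytes, alignment 1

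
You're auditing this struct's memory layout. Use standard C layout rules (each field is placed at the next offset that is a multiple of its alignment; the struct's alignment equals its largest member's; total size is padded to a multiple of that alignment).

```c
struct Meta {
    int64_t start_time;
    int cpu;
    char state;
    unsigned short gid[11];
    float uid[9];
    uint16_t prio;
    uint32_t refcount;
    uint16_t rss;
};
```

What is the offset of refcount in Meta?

76

start_time at 0 (size 8, align 8) → ends 8
cpu at 8 (size 4, align 4) → ends 12
state at 12 (size 1, align 1) → ends 13
pad 1 to align 2 for gid
gid at 14 (size 22, align 2) → ends 36
uid at 36 (size 36, align 4) → ends 72
prio at 72 (size 2, align 2) → ends 74
pad 2 to align 4 for refcount
refcount at 76 (size 4, align 4) → ends 80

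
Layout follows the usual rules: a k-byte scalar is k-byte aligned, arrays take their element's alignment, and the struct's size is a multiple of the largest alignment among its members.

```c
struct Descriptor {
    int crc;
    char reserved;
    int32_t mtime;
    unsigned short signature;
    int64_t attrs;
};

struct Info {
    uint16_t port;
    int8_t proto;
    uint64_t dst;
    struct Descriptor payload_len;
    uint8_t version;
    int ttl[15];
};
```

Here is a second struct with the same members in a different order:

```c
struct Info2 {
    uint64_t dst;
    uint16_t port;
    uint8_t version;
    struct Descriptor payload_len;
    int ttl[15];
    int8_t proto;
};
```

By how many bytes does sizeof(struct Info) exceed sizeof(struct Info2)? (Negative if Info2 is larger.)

Descriptor: @0: crc [4B, align 4] → 4; @4: reserved [1B, align 1] → 5; +3 pad (align 4); @8: mtime [4B, align 4] → 12; @12: signature [2B, align 2] → 14; +2 pad (align 8); @16: attrs [8B, align 8] → 24; size 24, align 8
@0: port [2B, align 2] → 2
@2: proto [1B, align 1] → 3
+5 pad (align 8)
@8: dst [8B, align 8] → 16
@16: payload_len [24B, align 8] → 40
@40: version [1B, align 1] → 41
+3 pad (align 4)
@44: ttl [60B, align 4] → 104
size 104, align 8
— Info2 —
@0: dst [8B, align 8] → 8
@8: port [2B, align 2] → 10
@10: version [1B, align 1] → 11
+5 pad (align 8)
@16: payload_len [24B, align 8] → 40
@40: ttl [60B, align 4] → 100
@100: proto [1B, align 1] → 101
+3 tail pad (align 8)
size 104, align 8
104 − 104 = 0

0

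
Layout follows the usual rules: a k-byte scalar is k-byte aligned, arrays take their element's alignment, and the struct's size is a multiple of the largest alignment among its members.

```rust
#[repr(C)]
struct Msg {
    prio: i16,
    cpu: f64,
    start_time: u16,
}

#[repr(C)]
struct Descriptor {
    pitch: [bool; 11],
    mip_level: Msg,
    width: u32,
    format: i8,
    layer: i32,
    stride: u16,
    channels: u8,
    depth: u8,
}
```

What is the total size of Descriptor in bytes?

Msg: 0..2  prio  (2B, 2-aligned); 2..8  -- padding (6B); 8..16  cpu  (8B, 8-aligned); 16..18  start_time  (2B, 2-aligned); 18..24  -- tail padding (6B); sizeof = 24, alignof = 8
0..11  pitch  (11B, 1-aligned)
11..16  -- padding (5B)
16..40  mip_level  (24B, 8-aligned)
40..44  width  (4B, 4-aligned)
44..45  format  (1B, 1-aligned)
45..48  -- padding (3B)
48..52  layer  (4B, 4-aligned)
52..54  stride  (2B, 2-aligned)
54..55  channels  (1B, 1-aligned)
55..56  depth  (1B, 1-aligned)
sizeof = 56, alignof = 8

56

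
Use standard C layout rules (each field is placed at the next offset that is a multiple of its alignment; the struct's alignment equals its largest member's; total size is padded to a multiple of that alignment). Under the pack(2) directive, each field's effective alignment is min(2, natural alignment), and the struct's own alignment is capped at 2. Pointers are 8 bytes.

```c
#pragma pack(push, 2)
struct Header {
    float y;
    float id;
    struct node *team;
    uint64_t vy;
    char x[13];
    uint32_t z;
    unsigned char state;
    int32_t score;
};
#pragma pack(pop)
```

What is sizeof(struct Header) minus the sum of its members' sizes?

@0: y [4B, align 2] → 4
@4: id [4B, align 2] → 8
@8: team [8B, align 2] → 16
@16: vy [8B, align 2] → 24
@24: x [13B, align 1] → 37
+1 pad (align 2)
@38: z [4B, align 2] → 42
@42: state [1B, align 1] → 43
+1 pad (align 2)
@44: score [4B, align 2] → 48
size 48, align 2
data bytes 46, size 48 → padding 2

2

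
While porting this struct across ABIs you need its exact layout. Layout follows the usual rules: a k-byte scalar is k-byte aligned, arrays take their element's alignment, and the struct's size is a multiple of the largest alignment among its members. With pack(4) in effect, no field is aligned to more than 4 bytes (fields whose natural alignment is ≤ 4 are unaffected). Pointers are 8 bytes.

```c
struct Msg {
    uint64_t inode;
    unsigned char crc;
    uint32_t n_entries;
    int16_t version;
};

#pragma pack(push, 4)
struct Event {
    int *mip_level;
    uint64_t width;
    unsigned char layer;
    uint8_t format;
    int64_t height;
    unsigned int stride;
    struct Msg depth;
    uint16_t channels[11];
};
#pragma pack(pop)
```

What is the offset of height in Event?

Msg: inode at 0 (size 8, align 8) → ends 8; crc at 8 (size 1, align 1) → ends 9; pad 3 to align 4 for n_entries; n_entries at 12 (size 4, align 4) → ends 16; version at 16 (size 2, align 2) → ends 18; tail pad 6 to reach multiple of 8; total 24 bytes, alignment 8
mip_level at 0 (size 8, align 4) → ends 8
width at 8 (size 8, align 4) → ends 16
layer at 16 (size 1, align 1) → ends 17
format at 17 (size 1, align 1) → ends 18
pad 2 to align 4 for height
height at 20 (size 8, align 4) → ends 28

20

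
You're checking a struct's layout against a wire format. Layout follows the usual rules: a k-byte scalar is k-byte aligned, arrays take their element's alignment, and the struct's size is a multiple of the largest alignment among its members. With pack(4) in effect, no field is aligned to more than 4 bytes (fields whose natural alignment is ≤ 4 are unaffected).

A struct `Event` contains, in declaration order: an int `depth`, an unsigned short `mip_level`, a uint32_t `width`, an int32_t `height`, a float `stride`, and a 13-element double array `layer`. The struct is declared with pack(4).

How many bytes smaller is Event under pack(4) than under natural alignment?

natural layout:
  @0: depth [4B, align 4] → 4
  @4: mip_level [2B, align 2] → 6
  +2 pad (align 4)
  @8: width [4B, align 4] → 12
  @12: height [4B, align 4] → 16
  @16: stride [4B, align 4] → 20
  +4 pad (align 8)
  @24: layer [104B, align 8] → 128
  size 128, align 8
packed(4) layout:
  @0: depth [4B, align 4] → 4
  @4: mip_level [2B, align 2] → 6
  +2 pad (align 4)
  @8: width [4B, align 4] → 12
  @12: height [4B, align 4] → 16
  @16: stride [4B, align 4] → 20
  @20: layer [104B, align 4] → 124
  size 124, align 4
128 − 124 = 4

4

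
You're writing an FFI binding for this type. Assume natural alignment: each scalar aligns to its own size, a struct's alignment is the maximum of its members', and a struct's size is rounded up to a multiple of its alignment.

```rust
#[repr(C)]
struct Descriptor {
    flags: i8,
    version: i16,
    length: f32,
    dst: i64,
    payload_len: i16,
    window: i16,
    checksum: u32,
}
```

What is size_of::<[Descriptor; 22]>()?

flags at 0 (size 1, align 1) → ends 1
pad 1 to align 2 for version
version at 2 (size 2, align 2) → ends 4
length at 4 (size 4, align 4) → ends 8
dst at 8 (size 8, align 8) → ends 16
payload_len at 16 (size 2, align 2) → ends 18
window at 18 (size 2, align 2) → ends 20
checksum at 20 (size 4, align 4) → ends 24
total 24 bytes, alignment 8
array of 22: 22 × 24 = 528

528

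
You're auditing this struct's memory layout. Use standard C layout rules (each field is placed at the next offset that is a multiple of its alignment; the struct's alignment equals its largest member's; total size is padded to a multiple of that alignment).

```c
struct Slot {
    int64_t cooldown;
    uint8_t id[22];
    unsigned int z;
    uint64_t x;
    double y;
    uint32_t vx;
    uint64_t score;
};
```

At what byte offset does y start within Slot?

48

cooldown at 0 (size 8, align 8) → ends 8
id at 8 (size 22, align 1) → ends 30
pad 2 to align 4 for z
z at 32 (size 4, align 4) → ends 36
pad 4 to align 8 for x
x at 40 (size 8, align 8) → ends 48
y at 48 (size 8, align 8) → ends 56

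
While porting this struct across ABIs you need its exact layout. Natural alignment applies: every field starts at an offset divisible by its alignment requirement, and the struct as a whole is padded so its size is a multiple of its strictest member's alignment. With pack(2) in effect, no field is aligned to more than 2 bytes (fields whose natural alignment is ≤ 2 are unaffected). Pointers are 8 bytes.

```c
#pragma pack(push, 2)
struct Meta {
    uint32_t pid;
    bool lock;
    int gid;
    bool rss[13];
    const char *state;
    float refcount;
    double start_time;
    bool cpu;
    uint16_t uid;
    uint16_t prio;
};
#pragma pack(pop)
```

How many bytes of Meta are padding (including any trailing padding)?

@0: pid [4B, align 2] → 4
@4: lock [1B, align 1] → 5
+1 pad (align 2)
@6: gid [4B, align 2] → 10
@10: rss [13B, align 1] → 23
+1 pad (align 2)
@24: state [8B, align 2] → 32
@32: refcount [4B, align 2] → 36
@36: start_time [8B, align 2] → 44
@44: cpu [1B, align 1] → 45
+1 pad (align 2)
@46: uid [2B, align 2] → 48
@48: prio [2B, align 2] → 50
size 50, align 2
data bytes 47, size 50 → padding 3

3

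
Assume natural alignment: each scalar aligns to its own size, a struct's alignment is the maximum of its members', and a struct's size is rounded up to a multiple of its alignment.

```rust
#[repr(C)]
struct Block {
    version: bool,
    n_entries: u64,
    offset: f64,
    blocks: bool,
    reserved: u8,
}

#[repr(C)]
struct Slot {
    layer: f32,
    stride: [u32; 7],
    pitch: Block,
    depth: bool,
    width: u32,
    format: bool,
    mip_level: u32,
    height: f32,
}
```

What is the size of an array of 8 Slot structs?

704

Block: version at 0 (size 1, align 1) → ends 1; pad 7 to align 8 for n_entries; n_entries at 8 (size 8, align 8) → ends 16; offset at 16 (size 8, align 8) → ends 24; blocks at 24 (size 1, align 1) → ends 25; reserved at 25 (size 1, align 1) → ends 26; tail pad 6 to reach multiple of 8; total 32 bytes, alignment 8
layer at 0 (size 4, align 4) → ends 4
stride at 4 (size 28, align 4) → ends 32
pitch at 32 (size 32, align 8) → ends 64
depth at 64 (size 1, align 1) → ends 65
pad 3 to align 4 for width
width at 68 (size 4, align 4) → ends 72
format at 72 (size 1, align 1) → ends 73
pad 3 to align 4 for mip_level
mip_level at 76 (size 4, align 4) → ends 80
height at 80 (size 4, align 4) → ends 84
tail pad 4 to reach multiple of 8
total 88 bytes, alignment 8
array of 8: 8 × 88 = 704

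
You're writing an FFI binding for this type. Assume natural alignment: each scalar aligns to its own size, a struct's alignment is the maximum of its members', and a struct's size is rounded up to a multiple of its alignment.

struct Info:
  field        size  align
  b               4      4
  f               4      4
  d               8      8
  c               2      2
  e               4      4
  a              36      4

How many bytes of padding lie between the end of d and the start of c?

b at 0 (size 4, align 4) → ends 4
f at 4 (size 4, align 4) → ends 8
d at 8 (size 8, align 8) → ends 16
c at 16 (size 2, align 2) → ends 18

0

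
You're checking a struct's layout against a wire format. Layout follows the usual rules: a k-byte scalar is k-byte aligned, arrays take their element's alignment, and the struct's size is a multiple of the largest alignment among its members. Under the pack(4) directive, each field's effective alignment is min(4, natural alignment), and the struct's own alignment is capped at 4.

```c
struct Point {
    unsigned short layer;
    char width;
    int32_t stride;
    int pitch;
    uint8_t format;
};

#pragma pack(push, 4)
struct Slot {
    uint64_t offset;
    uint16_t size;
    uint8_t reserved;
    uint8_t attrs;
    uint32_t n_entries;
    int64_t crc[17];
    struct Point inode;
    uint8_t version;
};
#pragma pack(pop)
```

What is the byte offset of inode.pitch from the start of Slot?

Point: layer at 0 (size 2, align 2) → ends 2; width at 2 (size 1, align 1) → ends 3; pad 1 to align 4 for stride; stride at 4 (size 4, align 4) → ends 8; pitch at 8 (size 4, align 4) → ends 12; format at 12 (size 1, align 1) → ends 13; tail pad 3 to reach multiple of 4; total 16 bytes, alignment 4
offset at 0 (size 8, align 4) → ends 8
size at 8 (size 2, align 2) → ends 10
reserved at 10 (size 1, align 1) → ends 11
attrs at 11 (size 1, align 1) → ends 12
n_entries at 12 (size 4, align 4) → ends 16
crc at 16 (size 136, align 4) → ends 152
inode at 152 (size 16, align 4) → ends 168
within Point: pitch at 8
152 + 8 = 160

160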